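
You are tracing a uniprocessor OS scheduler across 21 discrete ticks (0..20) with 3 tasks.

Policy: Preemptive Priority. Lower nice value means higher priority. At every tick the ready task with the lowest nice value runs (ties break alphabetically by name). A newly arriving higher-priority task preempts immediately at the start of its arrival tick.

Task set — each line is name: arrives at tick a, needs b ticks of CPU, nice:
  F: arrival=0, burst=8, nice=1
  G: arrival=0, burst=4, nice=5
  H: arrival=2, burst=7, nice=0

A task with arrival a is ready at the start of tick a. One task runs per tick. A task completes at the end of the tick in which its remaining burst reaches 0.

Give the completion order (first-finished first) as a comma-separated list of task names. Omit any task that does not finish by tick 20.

t=0: ready={F,G} → run F
t=1: ready={F,G} → run F
t=2: ready={F,G,H} → run H
t=3: ready={F,G,H} → run H
t=4: ready={F,G,H} → run H
t=5: ready={F,G,H} → run H
t=6: ready={F,G,H} → run H
t=7: ready={F,G,H} → run H
t=8: ready={F,G,H} → run H
t=9: ready={F,G} → run F
t=10: ready={F,G} → run F
t=11: ready={F,G} → run F
t=12: ready={F,G} → run F
t=13: ready={F,G} → run F
t=14: ready={F,G} → run F
t=15: ready={G} → run G
t=16: ready={G} → run G
t=17: ready={G} → run G
t=18: ready={G} → run G
t=19: (idle)
t=20: (idle)

completion order = H, F, G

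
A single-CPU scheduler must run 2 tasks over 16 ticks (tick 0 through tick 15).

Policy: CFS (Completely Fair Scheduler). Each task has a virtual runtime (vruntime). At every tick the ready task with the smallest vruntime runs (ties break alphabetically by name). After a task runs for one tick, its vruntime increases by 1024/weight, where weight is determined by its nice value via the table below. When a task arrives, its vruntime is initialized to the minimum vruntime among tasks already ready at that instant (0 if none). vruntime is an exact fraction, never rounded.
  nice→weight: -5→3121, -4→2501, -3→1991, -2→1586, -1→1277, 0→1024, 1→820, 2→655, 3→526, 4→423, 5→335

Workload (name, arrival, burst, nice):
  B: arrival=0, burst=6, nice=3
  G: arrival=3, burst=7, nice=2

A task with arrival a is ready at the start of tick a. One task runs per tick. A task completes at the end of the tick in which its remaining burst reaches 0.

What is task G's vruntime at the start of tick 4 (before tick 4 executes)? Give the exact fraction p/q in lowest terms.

vruntime(G, start of tick 4) = 1536/263

t=0: vr[B=0] → run B
t=1: vr[B=512/263] → run B
t=2: vr[B=1024/263] → run B
t=3: vr[B=1536/263 G=1536/263] → run B
t=4: vr[B=2048/263 G=1536/263] → run G
t=5: vr[B=2048/263 G=1275392/172265] → run G
t=6: vr[B=2048/263 G=1544704/172265] → run B
t=7: vr[B=2560/263 G=1544704/172265] → run G
t=8: vr[B=2560/263 G=1814016/172265] → run B
t=9: vr[G=1814016/172265] → run G
t=10: vr[G=2083328/172265] → run G
t=11: vr[G=470528/34453] → run G
t=12: vr[G=2621952/172265] → run G
t=13: (idle)
t=14: (idle)
t=15: (idle)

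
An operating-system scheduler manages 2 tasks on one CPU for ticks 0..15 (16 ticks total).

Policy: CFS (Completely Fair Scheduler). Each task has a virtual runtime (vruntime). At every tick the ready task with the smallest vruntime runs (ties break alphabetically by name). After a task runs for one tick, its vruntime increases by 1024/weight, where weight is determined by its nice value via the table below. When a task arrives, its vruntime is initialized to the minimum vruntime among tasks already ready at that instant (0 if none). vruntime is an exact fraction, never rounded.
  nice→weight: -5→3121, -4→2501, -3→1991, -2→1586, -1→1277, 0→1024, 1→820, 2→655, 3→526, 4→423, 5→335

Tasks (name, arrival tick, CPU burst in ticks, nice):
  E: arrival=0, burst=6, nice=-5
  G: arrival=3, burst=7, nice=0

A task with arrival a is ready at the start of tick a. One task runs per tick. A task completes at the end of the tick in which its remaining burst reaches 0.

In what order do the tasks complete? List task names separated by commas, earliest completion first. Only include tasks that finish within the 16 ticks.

completion order = E, G

t=0: vr[E=0] → run E
t=1: vr[E=1024/3121] → run E
t=2: vr[E=2048/3121] → run E
t=3: vr[E=3072/3121 G=3072/3121] → run E
t=4: vr[E=4096/3121 G=3072/3121] → run G
t=5: vr[E=4096/3121 G=6193/3121] → run E
t=6: vr[E=5120/3121 G=6193/3121] → run E
t=7: vr[G=6193/3121] → run G
t=8: vr[G=9314/3121] → run G
t=9: vr[G=12435/3121] → run G
t=10: vr[G=15556/3121] → run G
t=11: vr[G=18677/3121] → run G
t=12: vr[G=21798/3121] → run G
t=13: (idle)
t=14: (idle)
t=15: (idle)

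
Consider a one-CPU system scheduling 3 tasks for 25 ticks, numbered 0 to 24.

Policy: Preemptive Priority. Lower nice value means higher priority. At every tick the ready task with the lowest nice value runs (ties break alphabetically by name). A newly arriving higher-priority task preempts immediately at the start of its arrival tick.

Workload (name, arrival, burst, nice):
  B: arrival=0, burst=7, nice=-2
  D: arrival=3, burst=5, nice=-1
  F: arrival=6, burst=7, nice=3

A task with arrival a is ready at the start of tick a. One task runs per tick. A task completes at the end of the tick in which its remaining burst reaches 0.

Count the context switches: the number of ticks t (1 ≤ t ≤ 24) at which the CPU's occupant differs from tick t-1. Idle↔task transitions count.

context switches = 3

t=0: ready={B} → run B
t=1: ready={B} → run B
t=2: ready={B} → run B
t=3: ready={B,D} → run B
t=4: ready={B,D} → run B
t=5: ready={B,D} → run B
t=6: ready={B,D,F} → run B
t=7: ready={D,F} → run D
t=8: ready={D,F} → run D
t=9: ready={D,F} → run D
t=10: ready={D,F} → run D
t=11: ready={D,F} → run D
t=12: ready={F} → run F
t=13: ready={F} → run F
t=14: ready={F} → run F
t=15: ready={F} → run F
t=16: ready={F} → run F
t=17: ready={F} → run F
t=18: ready={F} → run F
t=19: (idle)
t=20: (idle)
t=21: (idle)
t=22: (idle)
t=23: (idle)
t=24: (idle)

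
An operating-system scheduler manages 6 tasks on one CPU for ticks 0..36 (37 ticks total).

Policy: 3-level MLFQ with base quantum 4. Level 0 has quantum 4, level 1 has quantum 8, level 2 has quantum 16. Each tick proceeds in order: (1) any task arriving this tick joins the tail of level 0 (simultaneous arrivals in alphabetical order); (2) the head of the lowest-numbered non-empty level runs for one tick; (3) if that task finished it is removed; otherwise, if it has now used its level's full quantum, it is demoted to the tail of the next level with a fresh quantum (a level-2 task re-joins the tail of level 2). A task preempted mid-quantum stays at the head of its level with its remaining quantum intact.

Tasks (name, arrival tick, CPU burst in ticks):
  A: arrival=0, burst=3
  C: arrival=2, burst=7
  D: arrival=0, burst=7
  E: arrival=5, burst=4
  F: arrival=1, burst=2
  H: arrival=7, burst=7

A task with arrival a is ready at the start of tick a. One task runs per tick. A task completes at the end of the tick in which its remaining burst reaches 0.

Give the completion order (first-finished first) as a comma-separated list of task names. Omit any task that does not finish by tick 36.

completion order = A, F, E, D, C, H

t=0: L0/L1/L2 = AD/-/- → run A
t=1: L0/L1/L2 = ADF/-/- → run A
t=2: L0/L1/L2 = ADFC/-/- → run A
t=3: L0/L1/L2 = DFC/-/- → run D
t=4: L0/L1/L2 = DFC/-/- → run D
t=5: L0/L1/L2 = DFCE/-/- → run D
t=6: L0/L1/L2 = DFCE/-/- → run D
t=7: L0/L1/L2 = FCEH/D/- → run F
t=8: L0/L1/L2 = FCEH/D/- → run F
t=9: L0/L1/L2 = CEH/D/- → run C
t=10: L0/L1/L2 = CEH/D/- → run C
t=11: L0/L1/L2 = CEH/D/- → run C
t=12: L0/L1/L2 = CEH/D/- → run C
t=13: L0/L1/L2 = EH/DC/- → run E
t=14: L0/L1/L2 = EH/DC/- → run E
t=15: L0/L1/L2 = EH/DC/- → run E
t=16: L0/L1/L2 = EH/DC/- → run E
t=17: L0/L1/L2 = H/DC/- → run H
t=18: L0/L1/L2 = H/DC/- → run H
t=19: L0/L1/L2 = H/DC/- → run H
t=20: L0/L1/L2 = H/DC/- → run H
t=21: L0/L1/L2 = -/DCH/- → run D
t=22: L0/L1/L2 = -/DCH/- → run D
t=23: L0/L1/L2 = -/DCH/- → run D
t=24: L0/L1/L2 = -/CH/- → run C
t=25: L0/L1/L2 = -/CH/- → run C
t=26: L0/L1/L2 = -/CH/- → run C
t=27: L0/L1/L2 = -/H/- → run H
t=28: L0/L1/L2 = -/H/- → run H
t=29: L0/L1/L2 = -/H/- → run H
t=30: (idle)
t=31: (idle)
t=32: (idle)
t=33: (idle)
t=34: (idle)
t=35: (idle)
t=36: (idle)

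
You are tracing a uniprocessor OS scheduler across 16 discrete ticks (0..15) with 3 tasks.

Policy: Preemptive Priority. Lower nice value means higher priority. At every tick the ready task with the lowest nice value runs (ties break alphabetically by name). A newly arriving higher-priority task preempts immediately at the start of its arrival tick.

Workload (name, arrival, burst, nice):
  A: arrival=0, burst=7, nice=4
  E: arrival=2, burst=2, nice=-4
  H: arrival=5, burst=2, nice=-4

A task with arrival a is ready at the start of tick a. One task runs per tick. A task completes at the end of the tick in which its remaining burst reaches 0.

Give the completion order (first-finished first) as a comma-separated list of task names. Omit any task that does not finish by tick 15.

completion order = E, H, A

t=0: ready={A} → run A
t=1: ready={A} → run A
t=2: ready={A,E} → run E
t=3: ready={A,E} → run E
t=4: ready={A} → run A
t=5: ready={A,H} → run H
t=6: ready={A,H} → run H
t=7: ready={A} → run A
t=8: ready={A} → run A
t=9: ready={A} → run A
t=10: ready={A} → run A
t=11: (idle)
t=12: (idle)
t=13: (idle)
t=14: (idle)
t=15: (idle)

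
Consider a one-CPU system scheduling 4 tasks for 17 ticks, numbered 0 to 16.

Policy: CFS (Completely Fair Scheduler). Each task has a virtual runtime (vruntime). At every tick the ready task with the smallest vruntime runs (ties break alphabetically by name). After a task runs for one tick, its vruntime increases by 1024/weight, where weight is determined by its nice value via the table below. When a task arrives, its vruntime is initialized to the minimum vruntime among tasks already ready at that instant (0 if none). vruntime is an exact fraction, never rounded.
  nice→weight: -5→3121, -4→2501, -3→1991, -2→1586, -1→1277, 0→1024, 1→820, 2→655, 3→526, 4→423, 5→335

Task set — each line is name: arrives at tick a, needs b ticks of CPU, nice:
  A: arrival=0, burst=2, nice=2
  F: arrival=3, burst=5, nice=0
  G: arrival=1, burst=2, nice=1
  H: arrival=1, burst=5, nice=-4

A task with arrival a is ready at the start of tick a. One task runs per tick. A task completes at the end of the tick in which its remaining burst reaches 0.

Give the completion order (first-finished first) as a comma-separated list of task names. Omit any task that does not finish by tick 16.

t=0: vr[A=0] → run A
t=1: vr[A=1024/655 G=1024/655 H=1024/655] → run A
t=2: vr[G=1024/655 H=1024/655] → run G
t=3: vr[F=1024/655 G=15104/5371 H=1024/655] → run F
t=4: vr[F=1679/655 G=15104/5371 H=1024/655] → run H
t=5: vr[F=1679/655 G=15104/5371 H=3231744/1638155] → run H
t=6: vr[F=1679/655 G=15104/5371 H=3902464/1638155] → run H
t=7: vr[F=1679/655 G=15104/5371 H=4573184/1638155] → run F
t=8: vr[F=2334/655 G=15104/5371 H=4573184/1638155] → run H
t=9: vr[F=2334/655 G=15104/5371 H=5243904/1638155] → run G
t=10: vr[F=2334/655 H=5243904/1638155] → run H
t=11: vr[F=2334/655] → run F
t=12: vr[F=2989/655] → run F
t=13: vr[F=3644/655] → run F
t=14: (idle)
t=15: (idle)
t=16: (idle)

completion order = A, G, H, F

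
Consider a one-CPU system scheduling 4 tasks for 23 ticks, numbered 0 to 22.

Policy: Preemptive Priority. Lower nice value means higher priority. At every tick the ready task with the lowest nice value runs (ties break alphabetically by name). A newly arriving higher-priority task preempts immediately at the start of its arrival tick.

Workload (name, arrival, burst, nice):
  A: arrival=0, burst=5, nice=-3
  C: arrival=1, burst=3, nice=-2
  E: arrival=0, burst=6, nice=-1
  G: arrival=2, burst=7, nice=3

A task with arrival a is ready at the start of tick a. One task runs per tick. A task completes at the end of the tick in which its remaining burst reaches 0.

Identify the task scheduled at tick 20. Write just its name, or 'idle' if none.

t=0: ready={A,E} → run A
t=1: ready={A,C,E} → run A
t=2: ready={A,C,E,G} → run A
t=3: ready={A,C,E,G} → run A
t=4: ready={A,C,E,G} → run A
t=5: ready={C,E,G} → run C
t=6: ready={C,E,G} → run C
t=7: ready={C,E,G} → run C
t=8: ready={E,G} → run E
t=9: ready={E,G} → run E
t=10: ready={E,G} → run E
t=11: ready={E,G} → run E
t=12: ready={E,G} → run E
t=13: ready={E,G} → run E
t=14: ready={G} → run G
t=15: ready={G} → run G
t=16: ready={G} → run G
t=17: ready={G} → run G
t=18: ready={G} → run G
t=19: ready={G} → run G
t=20: ready={G} → run G
t=21: (idle)
t=22: (idle)

running at tick 20 = G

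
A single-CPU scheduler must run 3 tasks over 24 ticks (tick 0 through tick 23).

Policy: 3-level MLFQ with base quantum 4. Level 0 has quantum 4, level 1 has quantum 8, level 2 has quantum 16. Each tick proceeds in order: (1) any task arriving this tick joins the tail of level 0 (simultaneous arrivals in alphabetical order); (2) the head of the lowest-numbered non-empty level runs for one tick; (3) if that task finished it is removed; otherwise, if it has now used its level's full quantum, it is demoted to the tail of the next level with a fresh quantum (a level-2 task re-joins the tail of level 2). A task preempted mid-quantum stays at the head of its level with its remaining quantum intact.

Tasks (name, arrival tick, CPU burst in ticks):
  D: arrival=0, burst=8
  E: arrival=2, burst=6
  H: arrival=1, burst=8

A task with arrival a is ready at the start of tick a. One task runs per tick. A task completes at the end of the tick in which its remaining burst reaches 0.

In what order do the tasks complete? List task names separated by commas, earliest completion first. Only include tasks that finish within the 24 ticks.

t=0: L0/L1/L2 = D/-/- → run D
t=1: L0/L1/L2 = DH/-/- → run D
t=2: L0/L1/L2 = DHE/-/- → run D
t=3: L0/L1/L2 = DHE/-/- → run D
t=4: L0/L1/L2 = HE/D/- → run H
t=5: L0/L1/L2 = HE/D/- → run H
t=6: L0/L1/L2 = HE/D/- → run H
t=7: L0/L1/L2 = HE/D/- → run H
t=8: L0/L1/L2 = E/DH/- → run E
t=9: L0/L1/L2 = E/DH/- → run E
t=10: L0/L1/L2 = E/DH/- → run E
t=11: L0/L1/L2 = E/DH/- → run E
t=12: L0/L1/L2 = -/DHE/- → run D
t=13: L0/L1/L2 = -/DHE/- → run D
t=14: L0/L1/L2 = -/DHE/- → run D
t=15: L0/L1/L2 = -/DHE/- → run D
t=16: L0/L1/L2 = -/HE/- → run H
t=17: L0/L1/L2 = -/HE/- → run H
t=18: L0/L1/L2 = -/HE/- → run H
t=19: L0/L1/L2 = -/HE/- → run H
t=20: L0/L1/L2 = -/E/- → run E
t=21: L0/L1/L2 = -/E/- → run E
t=22: (idle)
t=23: (idle)

completion order = D, H, E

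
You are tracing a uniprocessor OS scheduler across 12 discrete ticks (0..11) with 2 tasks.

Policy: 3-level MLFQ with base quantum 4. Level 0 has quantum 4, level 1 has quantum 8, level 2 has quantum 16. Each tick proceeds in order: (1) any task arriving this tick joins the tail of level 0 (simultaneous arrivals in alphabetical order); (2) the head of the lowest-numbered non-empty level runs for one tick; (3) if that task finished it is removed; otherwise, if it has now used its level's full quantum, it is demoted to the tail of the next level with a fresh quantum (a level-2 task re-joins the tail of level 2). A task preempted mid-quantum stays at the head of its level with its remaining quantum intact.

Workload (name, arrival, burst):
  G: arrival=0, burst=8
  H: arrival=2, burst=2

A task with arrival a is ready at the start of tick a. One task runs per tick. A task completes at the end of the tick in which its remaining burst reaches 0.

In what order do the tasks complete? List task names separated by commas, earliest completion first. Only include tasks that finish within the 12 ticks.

completion order = H, G

t=0: L0/L1/L2 = G/-/- → run G
t=1: L0/L1/L2 = G/-/- → run G
t=2: L0/L1/L2 = GH/-/- → run G
t=3: L0/L1/L2 = GH/-/- → run G
t=4: L0/L1/L2 = H/G/- → run H
t=5: L0/L1/L2 = H/G/- → run H
t=6: L0/L1/L2 = -/G/- → run G
t=7: L0/L1/L2 = -/G/- → run G
t=8: L0/L1/L2 = -/G/- → run G
t=9: L0/L1/L2 = -/G/- → run G
t=10: (idle)
t=11: (idle)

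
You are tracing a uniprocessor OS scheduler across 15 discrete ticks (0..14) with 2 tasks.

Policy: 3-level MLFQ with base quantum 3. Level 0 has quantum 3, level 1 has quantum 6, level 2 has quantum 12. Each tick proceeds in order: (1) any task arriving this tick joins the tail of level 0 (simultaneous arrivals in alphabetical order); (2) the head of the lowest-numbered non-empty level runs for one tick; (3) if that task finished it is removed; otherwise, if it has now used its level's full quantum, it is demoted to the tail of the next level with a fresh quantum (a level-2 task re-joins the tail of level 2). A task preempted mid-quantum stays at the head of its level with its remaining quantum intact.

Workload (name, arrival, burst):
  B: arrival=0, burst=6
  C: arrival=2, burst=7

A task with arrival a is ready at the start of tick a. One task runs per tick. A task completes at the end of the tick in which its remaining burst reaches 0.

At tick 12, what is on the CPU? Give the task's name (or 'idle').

t=0: L0/L1/L2 = B/-/- → run B
t=1: L0/L1/L2 = B/-/- → run B
t=2: L0/L1/L2 = BC/-/- → run B
t=3: L0/L1/L2 = C/B/- → run C
t=4: L0/L1/L2 = C/B/- → run C
t=5: L0/L1/L2 = C/B/- → run C
t=6: L0/L1/L2 = -/BC/- → run B
t=7: L0/L1/L2 = -/BC/- → run B
t=8: L0/L1/L2 = -/BC/- → run B
t=9: L0/L1/L2 = -/C/- → run C
t=10: L0/L1/L2 = -/C/- → run C
t=11: L0/L1/L2 = -/C/- → run C
t=12: L0/L1/L2 = -/C/- → run C
t=13: (idle)
t=14: (idle)

running at tick 12 = C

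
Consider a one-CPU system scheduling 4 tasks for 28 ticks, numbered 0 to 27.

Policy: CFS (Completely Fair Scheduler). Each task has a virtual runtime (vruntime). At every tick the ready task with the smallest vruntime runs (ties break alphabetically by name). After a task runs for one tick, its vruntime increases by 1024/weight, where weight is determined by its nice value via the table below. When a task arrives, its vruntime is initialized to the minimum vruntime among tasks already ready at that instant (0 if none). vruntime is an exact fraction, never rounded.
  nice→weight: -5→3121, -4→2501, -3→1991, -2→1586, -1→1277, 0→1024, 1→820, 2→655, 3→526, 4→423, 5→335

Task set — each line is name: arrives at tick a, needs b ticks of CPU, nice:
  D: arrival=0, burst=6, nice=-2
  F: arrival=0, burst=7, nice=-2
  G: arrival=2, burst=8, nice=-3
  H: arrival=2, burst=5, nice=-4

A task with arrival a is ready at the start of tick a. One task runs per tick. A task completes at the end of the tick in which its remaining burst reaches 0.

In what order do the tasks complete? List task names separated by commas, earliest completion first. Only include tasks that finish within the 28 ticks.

t=0: vr[D=0 F=0] → run D
t=1: vr[D=512/793 F=0] → run F
t=2: vr[D=512/793 F=512/793 G=512/793 H=512/793] → run D
t=3: vr[D=1024/793 F=512/793 G=512/793 H=512/793] → run F
t=4: vr[D=1024/793 F=1024/793 G=512/793 H=512/793] → run G
t=5: vr[D=1024/793 F=1024/793 G=1831424/1578863 H=512/793] → run H
t=6: vr[D=1024/793 F=1024/793 G=1831424/1578863 H=34304/32513] → run H
t=7: vr[D=1024/793 F=1024/793 G=1831424/1578863 H=47616/32513] → run G
t=8: vr[D=1024/793 F=1024/793 G=2643456/1578863 H=47616/32513] → run D
t=9: vr[D=1536/793 F=1024/793 G=2643456/1578863 H=47616/32513] → run F
t=10: vr[D=1536/793 F=1536/793 G=2643456/1578863 H=47616/32513] → run H
t=11: vr[D=1536/793 F=1536/793 G=2643456/1578863 H=60928/32513] → run G
t=12: vr[D=1536/793 F=1536/793 G=3455488/1578863 H=60928/32513] → run H
t=13: vr[D=1536/793 F=1536/793 G=3455488/1578863 H=74240/32513] → run D
t=14: vr[D=2048/793 F=1536/793 G=3455488/1578863 H=74240/32513] → run F
t=15: vr[D=2048/793 F=2048/793 G=3455488/1578863 H=74240/32513] → run G
t=16: vr[D=2048/793 F=2048/793 G=4267520/1578863 H=74240/32513] → run H
t=17: vr[D=2048/793 F=2048/793 G=4267520/1578863] → run D
t=18: vr[D=2560/793 F=2048/793 G=4267520/1578863] → run F
t=19: vr[D=2560/793 F=2560/793 G=4267520/1578863] → run G
t=20: vr[D=2560/793 F=2560/793 G=5079552/1578863] → run G
t=21: vr[D=2560/793 F=2560/793 G=5891584/1578863] → run D
t=22: vr[F=2560/793 G=5891584/1578863] → run F
t=23: vr[F=3072/793 G=5891584/1578863] → run G
t=24: vr[F=3072/793 G=6703616/1578863] → run F
t=25: vr[G=6703616/1578863] → run G
t=26: (idle)
t=27: (idle)

completion order = H, D, F, G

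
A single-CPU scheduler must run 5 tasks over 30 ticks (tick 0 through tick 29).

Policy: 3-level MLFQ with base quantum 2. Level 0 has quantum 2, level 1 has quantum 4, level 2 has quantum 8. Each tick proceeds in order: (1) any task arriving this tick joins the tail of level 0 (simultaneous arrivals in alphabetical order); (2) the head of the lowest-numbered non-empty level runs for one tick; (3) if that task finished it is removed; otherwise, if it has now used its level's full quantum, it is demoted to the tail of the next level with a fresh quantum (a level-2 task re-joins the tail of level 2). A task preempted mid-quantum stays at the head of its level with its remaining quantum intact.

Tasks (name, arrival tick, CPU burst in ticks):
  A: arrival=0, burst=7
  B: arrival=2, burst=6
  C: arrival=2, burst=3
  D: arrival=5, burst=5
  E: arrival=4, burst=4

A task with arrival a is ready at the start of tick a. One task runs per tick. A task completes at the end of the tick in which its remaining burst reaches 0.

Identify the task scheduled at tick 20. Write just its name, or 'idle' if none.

running at tick 20 = E

t=0: L0/L1/L2 = A/-/- → run A
t=1: L0/L1/L2 = A/-/- → run A
t=2: L0/L1/L2 = BC/A/- → run B
t=3: L0/L1/L2 = BC/A/- → run B
t=4: L0/L1/L2 = CE/AB/- → run C
t=5: L0/L1/L2 = CED/AB/- → run C
t=6: L0/L1/L2 = ED/ABC/- → run E
t=7: L0/L1/L2 = ED/ABC/- → run E
t=8: L0/L1/L2 = D/ABCE/- → run D
t=9: L0/L1/L2 = D/ABCE/- → run D
t=10: L0/L1/L2 = -/ABCED/- → run A
t=11: L0/L1/L2 = -/ABCED/- → run A
t=12: L0/L1/L2 = -/ABCED/- → run A
t=13: L0/L1/L2 = -/ABCED/- → run A
t=14: L0/L1/L2 = -/BCED/A → run B
t=15: L0/L1/L2 = -/BCED/A → run B
t=16: L0/L1/L2 = -/BCED/A → run B
t=17: L0/L1/L2 = -/BCED/A → run B
t=18: L0/L1/L2 = -/CED/A → run C
t=19: L0/L1/L2 = -/ED/A → run E
t=20: L0/L1/L2 = -/ED/A → run E
t=21: L0/L1/L2 = -/D/A → run D
t=22: L0/L1/L2 = -/D/A → run D
t=23: L0/L1/L2 = -/D/A → run D
t=24: L0/L1/L2 = -/-/A → run A
t=25: (idle)
t=26: (idle)
t=27: (idle)
t=28: (idle)
t=29: (idle)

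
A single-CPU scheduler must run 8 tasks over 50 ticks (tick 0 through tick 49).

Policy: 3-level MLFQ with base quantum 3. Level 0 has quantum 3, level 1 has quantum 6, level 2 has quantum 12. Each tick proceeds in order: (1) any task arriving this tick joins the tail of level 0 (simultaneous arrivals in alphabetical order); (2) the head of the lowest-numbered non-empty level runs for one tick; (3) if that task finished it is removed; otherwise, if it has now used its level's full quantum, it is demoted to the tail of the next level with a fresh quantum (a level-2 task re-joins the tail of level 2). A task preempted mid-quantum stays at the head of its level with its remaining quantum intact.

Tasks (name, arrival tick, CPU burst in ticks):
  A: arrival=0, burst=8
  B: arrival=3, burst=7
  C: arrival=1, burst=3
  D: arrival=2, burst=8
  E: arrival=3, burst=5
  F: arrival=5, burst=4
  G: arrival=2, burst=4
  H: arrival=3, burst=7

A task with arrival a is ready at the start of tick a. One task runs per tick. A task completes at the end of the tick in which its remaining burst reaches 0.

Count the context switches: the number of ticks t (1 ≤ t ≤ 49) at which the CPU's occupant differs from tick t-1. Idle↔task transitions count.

context switches = 15

t=0: L0/L1/L2 = A/-/- → run A
t=1: L0/L1/L2 = AC/-/- → run A
t=2: L0/L1/L2 = ACDG/-/- → run A
t=3: L0/L1/L2 = CDGBEH/A/- → run C
t=4: L0/L1/L2 = CDGBEH/A/- → run C
t=5: L0/L1/L2 = CDGBEHF/A/- → run C
t=6: L0/L1/L2 = DGBEHF/A/- → run D
t=7: L0/L1/L2 = DGBEHF/A/- → run D
t=8: L0/L1/L2 = DGBEHF/A/- → run D
t=9: L0/L1/L2 = GBEHF/AD/- → run G
t=10: L0/L1/L2 = GBEHF/AD/- → run G
t=11: L0/L1/L2 = GBEHF/AD/- → run G
t=12: L0/L1/L2 = BEHF/ADG/- → run B
t=13: L0/L1/L2 = BEHF/ADG/- → run B
t=14: L0/L1/L2 = BEHF/ADG/- → run B
t=15: L0/L1/L2 = EHF/ADGB/- → run E
t=16: L0/L1/L2 = EHF/ADGB/- → run E
t=17: L0/L1/L2 = EHF/ADGB/- → run E
t=18: L0/L1/L2 = HF/ADGBE/- → run H
t=19: L0/L1/L2 = HF/ADGBE/- → run H
t=20: L0/L1/L2 = HF/ADGBE/- → run H
t=21: L0/L1/L2 = F/ADGBEH/- → run F
t=22: L0/L1/L2 = F/ADGBEH/- → run F
t=23: L0/L1/L2 = F/ADGBEH/- → run F
t=24: L0/L1/L2 = -/ADGBEHF/- → run A
t=25: L0/L1/L2 = -/ADGBEHF/- → run A
t=26: L0/L1/L2 = -/ADGBEHF/- → run A
t=27: L0/L1/L2 = -/ADGBEHF/- → run A
t=28: L0/L1/L2 = -/ADGBEHF/- → run A
t=29: L0/L1/L2 = -/DGBEHF/- → run D
t=30: L0/L1/L2 = -/DGBEHF/- → run D
t=31: L0/L1/L2 = -/DGBEHF/- → run D
t=32: L0/L1/L2 = -/DGBEHF/- → run D
t=33: L0/L1/L2 = -/DGBEHF/- → run D
t=34: L0/L1/L2 = -/GBEHF/- → run G
t=35: L0/L1/L2 = -/BEHF/- → run B
t=36: L0/L1/L2 = -/BEHF/- → run B
t=37: L0/L1/L2 = -/BEHF/- → run B
t=38: L0/L1/L2 = -/BEHF/- → run B
t=39: L0/L1/L2 = -/EHF/- → run E
t=40: L0/L1/L2 = -/EHF/- → run E
t=41: L0/L1/L2 = -/HF/- → run H
t=42: L0/L1/L2 = -/HF/- → run H
t=43: L0/L1/L2 = -/HF/- → run H
t=44: L0/L1/L2 = -/HF/- → run H
t=45: L0/L1/L2 = -/F/- → run F
t=46: (idle)
t=47: (idle)
t=48: (idle)
t=49: (idle)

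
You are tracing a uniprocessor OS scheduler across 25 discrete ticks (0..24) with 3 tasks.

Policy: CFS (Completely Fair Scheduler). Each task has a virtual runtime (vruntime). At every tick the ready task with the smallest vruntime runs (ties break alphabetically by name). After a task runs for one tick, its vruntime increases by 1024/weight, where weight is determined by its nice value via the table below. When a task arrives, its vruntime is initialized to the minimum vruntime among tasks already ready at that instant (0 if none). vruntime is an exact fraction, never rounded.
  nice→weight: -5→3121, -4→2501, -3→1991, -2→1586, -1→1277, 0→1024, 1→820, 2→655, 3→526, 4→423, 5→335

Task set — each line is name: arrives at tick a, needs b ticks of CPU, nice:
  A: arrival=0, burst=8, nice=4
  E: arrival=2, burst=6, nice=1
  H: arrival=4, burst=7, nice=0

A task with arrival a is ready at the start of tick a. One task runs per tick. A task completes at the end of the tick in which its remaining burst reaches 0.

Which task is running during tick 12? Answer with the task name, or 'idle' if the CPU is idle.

t=0: vr[A=0] → run A
t=1: vr[A=1024/423] → run A
t=2: vr[A=2048/423 E=2048/423] → run A
t=3: vr[A=1024/141 E=2048/423] → run E
t=4: vr[A=1024/141 E=528128/86715 H=528128/86715] → run E
t=5: vr[A=1024/141 E=636416/86715 H=528128/86715] → run H
t=6: vr[A=1024/141 E=636416/86715 H=614843/86715] → run H
t=7: vr[A=1024/141 E=636416/86715 H=701558/86715] → run A
t=8: vr[A=4096/423 E=636416/86715 H=701558/86715] → run E
t=9: vr[A=4096/423 E=744704/86715 H=701558/86715] → run H
t=10: vr[A=4096/423 E=744704/86715 H=788273/86715] → run E
t=11: vr[A=4096/423 E=852992/86715 H=788273/86715] → run H
t=12: vr[A=4096/423 E=852992/86715 H=874988/86715] → run A
t=13: vr[A=5120/423 E=852992/86715 H=874988/86715] → run E
t=14: vr[A=5120/423 E=192256/17343 H=874988/86715] → run H
t=15: vr[A=5120/423 E=192256/17343 H=961703/86715] → run E
t=16: vr[A=5120/423 H=961703/86715] → run H
t=17: vr[A=5120/423 H=1048418/86715] → run H
t=18: vr[A=5120/423] → run A
t=19: vr[A=2048/141] → run A
t=20: vr[A=7168/423] → run A
t=21: (idle)
t=22: (idle)
t=23: (idle)
t=24: (idle)

running at tick 12 = A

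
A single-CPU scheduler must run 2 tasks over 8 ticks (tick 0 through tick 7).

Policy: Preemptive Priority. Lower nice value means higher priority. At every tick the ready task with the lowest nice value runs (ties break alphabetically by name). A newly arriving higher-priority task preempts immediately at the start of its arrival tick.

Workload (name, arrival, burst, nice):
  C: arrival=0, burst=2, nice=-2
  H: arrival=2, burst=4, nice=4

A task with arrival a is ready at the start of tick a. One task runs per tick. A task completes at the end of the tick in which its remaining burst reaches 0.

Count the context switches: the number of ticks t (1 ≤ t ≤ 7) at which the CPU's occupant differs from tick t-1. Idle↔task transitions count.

t=0: ready={C} → run C
t=1: ready={C} → run C
t=2: ready={H} → run H
t=3: ready={H} → run H
t=4: ready={H} → run H
t=5: ready={H} → run H
t=6: (idle)
t=7: (idle)

context switches = 2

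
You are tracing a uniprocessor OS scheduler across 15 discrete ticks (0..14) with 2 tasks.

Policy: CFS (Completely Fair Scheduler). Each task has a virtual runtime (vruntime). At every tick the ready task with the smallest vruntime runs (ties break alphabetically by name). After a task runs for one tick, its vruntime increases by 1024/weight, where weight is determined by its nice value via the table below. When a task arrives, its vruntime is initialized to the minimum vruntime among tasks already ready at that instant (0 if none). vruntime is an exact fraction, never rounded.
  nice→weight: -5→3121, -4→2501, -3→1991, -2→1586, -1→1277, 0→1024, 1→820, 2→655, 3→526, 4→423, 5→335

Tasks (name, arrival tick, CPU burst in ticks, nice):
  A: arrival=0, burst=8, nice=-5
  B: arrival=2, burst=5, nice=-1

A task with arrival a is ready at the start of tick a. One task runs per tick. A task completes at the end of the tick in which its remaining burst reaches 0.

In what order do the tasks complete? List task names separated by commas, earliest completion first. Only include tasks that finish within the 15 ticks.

t=0: vr[A=0] → run A
t=1: vr[A=1024/3121] → run A
t=2: vr[A=2048/3121 B=2048/3121] → run A
t=3: vr[A=3072/3121 B=2048/3121] → run B
t=4: vr[A=3072/3121 B=5811200/3985517] → run A
t=5: vr[A=4096/3121 B=5811200/3985517] → run A
t=6: vr[A=5120/3121 B=5811200/3985517] → run B
t=7: vr[A=5120/3121 B=9007104/3985517] → run A
t=8: vr[A=6144/3121 B=9007104/3985517] → run A
t=9: vr[A=7168/3121 B=9007104/3985517] → run B
t=10: vr[A=7168/3121 B=12203008/3985517] → run A
t=11: vr[B=12203008/3985517] → run B
t=12: vr[B=15398912/3985517] → run B
t=13: (idle)
t=14: (idle)

completion order = A, B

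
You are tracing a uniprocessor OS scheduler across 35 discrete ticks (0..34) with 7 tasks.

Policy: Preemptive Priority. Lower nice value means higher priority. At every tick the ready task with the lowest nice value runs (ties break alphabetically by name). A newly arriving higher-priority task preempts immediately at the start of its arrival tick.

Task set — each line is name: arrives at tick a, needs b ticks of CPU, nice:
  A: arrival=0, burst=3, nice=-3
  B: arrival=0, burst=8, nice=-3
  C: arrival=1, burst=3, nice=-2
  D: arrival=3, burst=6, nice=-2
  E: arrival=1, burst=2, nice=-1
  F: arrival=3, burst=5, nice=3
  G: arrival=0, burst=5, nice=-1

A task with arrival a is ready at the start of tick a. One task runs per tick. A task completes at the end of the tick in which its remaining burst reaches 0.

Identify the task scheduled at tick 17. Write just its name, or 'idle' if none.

running at tick 17 = D

t=0: ready={A,B,G} → run A
t=1: ready={A,B,C,E,G} → run A
t=2: ready={A,B,C,E,G} → run A
t=3: ready={B,C,D,E,F,G} → run B
t=4: ready={B,C,D,E,F,G} → run B
t=5: ready={B,C,D,E,F,G} → run B
t=6: ready={B,C,D,E,F,G} → run B
t=7: ready={B,C,D,E,F,G} → run B
t=8: ready={B,C,D,E,F,G} → run B
t=9: ready={B,C,D,E,F,G} → run B
t=10: ready={B,C,D,E,F,G} → run B
t=11: ready={C,D,E,F,G} → run C
t=12: ready={C,D,E,F,G} → run C
t=13: ready={C,D,E,F,G} → run C
t=14: ready={D,E,F,G} → run D
t=15: ready={D,E,F,G} → run D
t=16: ready={D,E,F,G} → run D
t=17: ready={D,E,F,G} → run D
t=18: ready={D,E,F,G} → run D
t=19: ready={D,E,F,G} → run D
t=20: ready={E,F,G} → run E
t=21: ready={E,F,G} → run E
t=22: ready={F,G} → run G
t=23: ready={F,G} → run G
t=24: ready={F,G} → run G
t=25: ready={F,G} → run G
t=26: ready={F,G} → run G
t=27: ready={F} → run F
t=28: ready={F} → run F
t=29: ready={F} → run F
t=30: ready={F} → run F
t=31: ready={F} → run F
t=32: (idle)
t=33: (idle)
t=34: (idle)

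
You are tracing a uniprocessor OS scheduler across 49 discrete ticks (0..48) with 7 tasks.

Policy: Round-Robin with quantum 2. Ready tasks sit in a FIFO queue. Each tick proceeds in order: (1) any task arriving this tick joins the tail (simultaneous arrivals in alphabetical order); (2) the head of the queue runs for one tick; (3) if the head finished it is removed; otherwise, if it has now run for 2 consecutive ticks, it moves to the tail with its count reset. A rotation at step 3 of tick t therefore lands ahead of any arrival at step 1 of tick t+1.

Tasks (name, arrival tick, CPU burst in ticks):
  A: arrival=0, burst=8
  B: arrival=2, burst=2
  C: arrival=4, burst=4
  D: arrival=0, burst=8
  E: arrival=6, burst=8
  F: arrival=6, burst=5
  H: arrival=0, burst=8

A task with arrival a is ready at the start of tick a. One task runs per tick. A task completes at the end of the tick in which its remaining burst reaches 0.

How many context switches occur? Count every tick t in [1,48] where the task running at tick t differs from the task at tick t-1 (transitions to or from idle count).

t=0: queue=[A,D,H] q_used=0 → run A
t=1: queue=[A,D,H] q_used=1 → run A
t=2: queue=[D,H,A,B] q_used=0 → run D
t=3: queue=[D,H,A,B] q_used=1 → run D
t=4: queue=[H,A,B,D,C] q_used=0 → run H
t=5: queue=[H,A,B,D,C] q_used=1 → run H
t=6: queue=[A,B,D,C,H,E,F] q_used=0 → run A
t=7: queue=[A,B,D,C,H,E,F] q_used=1 → run A
t=8: queue=[B,D,C,H,E,F,A] q_used=0 → run B
t=9: queue=[B,D,C,H,E,F,A] q_used=1 → run B
t=10: queue=[D,C,H,E,F,A] q_used=0 → run D
t=11: queue=[D,C,H,E,F,A] q_used=1 → run D
t=12: queue=[C,H,E,F,A,D] q_used=0 → run C
t=13: queue=[C,H,E,F,A,D] q_used=1 → run C
t=14: queue=[H,E,F,A,D,C] q_used=0 → run H
t=15: queue=[H,E,F,A,D,C] q_used=1 → run H
t=16: queue=[E,F,A,D,C,H] q_used=0 → run E
t=17: queue=[E,F,A,D,C,H] q_used=1 → run E
t=18: queue=[F,A,D,C,H,E] q_used=0 → run F
t=19: queue=[F,A,D,C,H,E] q_used=1 → run F
t=20: queue=[A,D,C,H,E,F] q_used=0 → run A
t=21: queue=[A,D,C,H,E,F] q_used=1 → run A
t=22: queue=[D,C,H,E,F,A] q_used=0 → run D
t=23: queue=[D,C,H,E,F,A] q_used=1 → run D
t=24: queue=[C,H,E,F,A,D] q_used=0 → run C
t=25: queue=[C,H,E,F,A,D] q_used=1 → run C
t=26: queue=[H,E,F,A,D] q_used=0 → run H
t=27: queue=[H,E,F,A,D] q_used=1 → run H
t=28: queue=[E,F,A,D,H] q_used=0 → run E
t=29: queue=[E,F,A,D,H] q_used=1 → run E
t=30: queue=[F,A,D,H,E] q_used=0 → run F
t=31: queue=[F,A,D,H,E] q_used=1 → run F
t=32: queue=[A,D,H,E,F] q_used=0 → run A
t=33: queue=[A,D,H,E,F] q_used=1 → run A
t=34: queue=[D,H,E,F] q_used=0 → run D
t=35: queue=[D,H,E,F] q_used=1 → run D
t=36: queue=[H,E,F] q_used=0 → run H
t=37: queue=[H,E,F] q_used=1 → run H
t=38: queue=[E,F] q_used=0 → run E
t=39: queue=[E,F] q_used=1 → run E
t=40: queue=[F,E] q_used=0 → run F
t=41: queue=[E] q_used=0 → run E
t=42: queue=[E] q_used=1 → run E
t=43: (idle)
t=44: (idle)
t=45: (idle)
t=46: (idle)
t=47: (idle)
t=48: (idle)

context switches = 22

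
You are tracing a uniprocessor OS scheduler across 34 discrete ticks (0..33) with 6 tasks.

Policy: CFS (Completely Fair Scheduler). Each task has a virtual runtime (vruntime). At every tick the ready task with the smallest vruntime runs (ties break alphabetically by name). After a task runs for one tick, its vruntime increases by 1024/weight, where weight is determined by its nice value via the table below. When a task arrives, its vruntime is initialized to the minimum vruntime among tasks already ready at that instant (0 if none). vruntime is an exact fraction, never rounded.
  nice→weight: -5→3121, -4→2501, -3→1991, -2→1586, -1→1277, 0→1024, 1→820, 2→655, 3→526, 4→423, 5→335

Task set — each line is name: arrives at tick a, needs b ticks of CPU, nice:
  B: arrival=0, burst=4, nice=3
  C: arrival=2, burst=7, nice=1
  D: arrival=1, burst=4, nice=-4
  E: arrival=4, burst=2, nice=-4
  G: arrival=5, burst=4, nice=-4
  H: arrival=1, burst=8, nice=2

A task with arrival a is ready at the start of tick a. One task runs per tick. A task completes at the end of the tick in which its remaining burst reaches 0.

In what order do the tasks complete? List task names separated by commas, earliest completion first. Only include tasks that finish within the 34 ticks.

t=0: vr[B=0] → run B
t=1: vr[B=512/263 D=512/263 H=512/263] → run B
t=2: vr[B=1024/263 C=512/263 D=512/263 H=512/263] → run C
t=3: vr[B=1024/263 C=172288/53915 D=512/263 H=512/263] → run D
t=4: vr[B=1024/263 C=172288/53915 D=1549824/657763 E=512/263 H=512/263] → run E
t=5: vr[B=1024/263 C=172288/53915 D=1549824/657763 E=1549824/657763 G=512/263 H=512/263] → run G
t=6: vr[B=1024/263 C=172288/53915 D=1549824/657763 E=1549824/657763 G=1549824/657763 H=512/263] → run H
t=7: vr[B=1024/263 C=172288/53915 D=1549824/657763 E=1549824/657763 G=1549824/657763 H=604672/172265] → run D
t=8: vr[B=1024/263 C=172288/53915 D=1819136/657763 E=1549824/657763 G=1549824/657763 H=604672/172265] → run E
t=9: vr[B=1024/263 C=172288/53915 D=1819136/657763 G=1549824/657763 H=604672/172265] → run G
t=10: vr[B=1024/263 C=172288/53915 D=1819136/657763 G=1819136/657763 H=604672/172265] → run D
t=11: vr[B=1024/263 C=172288/53915 D=2088448/657763 G=1819136/657763 H=604672/172265] → run G
t=12: vr[B=1024/263 C=172288/53915 D=2088448/657763 G=2088448/657763 H=604672/172265] → run D
t=13: vr[B=1024/263 C=172288/53915 G=2088448/657763 H=604672/172265] → run G
t=14: vr[B=1024/263 C=172288/53915 H=604672/172265] → run C
t=15: vr[B=1024/263 C=239616/53915 H=604672/172265] → run H
t=16: vr[B=1024/263 C=239616/53915 H=873984/172265] → run B
t=17: vr[B=1536/263 C=239616/53915 H=873984/172265] → run C
t=18: vr[B=1536/263 C=306944/53915 H=873984/172265] → run H
t=19: vr[B=1536/263 C=306944/53915 H=1143296/172265] → run C
t=20: vr[B=1536/263 C=374272/53915 H=1143296/172265] → run B
t=21: vr[C=374272/53915 H=1143296/172265] → run H
t=22: vr[C=374272/53915 H=1412608/172265] → run C
t=23: vr[C=88320/10783 H=1412608/172265] → run C
t=24: vr[C=508928/53915 H=1412608/172265] → run H
t=25: vr[C=508928/53915 H=336384/34453] → run C
t=26: vr[H=336384/34453] → run H
t=27: vr[H=1951232/172265] → run H
t=28: vr[H=2220544/172265] → run H
t=29: (idle)
t=30: (idle)
t=31: (idle)
t=32: (idle)
t=33: (idle)

completion order = E, D, G, B, C, H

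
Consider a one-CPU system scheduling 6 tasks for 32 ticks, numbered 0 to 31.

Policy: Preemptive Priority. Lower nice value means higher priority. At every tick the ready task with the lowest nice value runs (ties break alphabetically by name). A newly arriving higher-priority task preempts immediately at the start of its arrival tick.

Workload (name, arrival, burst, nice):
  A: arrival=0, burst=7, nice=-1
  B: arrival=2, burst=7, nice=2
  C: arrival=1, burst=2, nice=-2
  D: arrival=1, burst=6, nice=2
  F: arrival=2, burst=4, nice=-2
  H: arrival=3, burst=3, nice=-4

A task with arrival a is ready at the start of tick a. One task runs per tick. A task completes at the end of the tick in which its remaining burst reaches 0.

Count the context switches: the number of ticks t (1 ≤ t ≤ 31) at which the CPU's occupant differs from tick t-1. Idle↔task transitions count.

context switches = 7

t=0: ready={A} → run A
t=1: ready={A,C,D} → run C
t=2: ready={A,B,C,D,F} → run C
t=3: ready={A,B,D,F,H} → run H
t=4: ready={A,B,D,F,H} → run H
t=5: ready={A,B,D,F,H} → run H
t=6: ready={A,B,D,F} → run F
t=7: ready={A,B,D,F} → run F
t=8: ready={A,B,D,F} → run F
t=9: ready={A,B,D,F} → run F
t=10: ready={A,B,D} → run A
t=11: ready={A,B,D} → run A
t=12: ready={A,B,D} → run A
t=13: ready={A,B,D} → run A
t=14: ready={A,B,D} → run A
t=15: ready={A,B,D} → run A
t=16: ready={B,D} → run B
t=17: ready={B,D} → run B
t=18: ready={B,D} → run B
t=19: ready={B,D} → run B
t=20: ready={B,D} → run B
t=21: ready={B,D} → run B
t=22: ready={B,D} → run B
t=23: ready={D} → run D
t=24: ready={D} → run D
t=25: ready={D} → run D
t=26: ready={D} → run D
t=27: ready={D} → run D
t=28: ready={D} → run D
t=29: (idle)
t=30: (idle)
t=31: (idle)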